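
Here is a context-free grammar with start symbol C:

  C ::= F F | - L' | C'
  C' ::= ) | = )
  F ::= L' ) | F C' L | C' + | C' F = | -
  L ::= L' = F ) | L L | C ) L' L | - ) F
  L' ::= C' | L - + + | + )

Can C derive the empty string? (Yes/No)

No nonterminal in this grammar is nullable.
No production of C has an RHS whose symbols are all nullable, so C is not nullable.

No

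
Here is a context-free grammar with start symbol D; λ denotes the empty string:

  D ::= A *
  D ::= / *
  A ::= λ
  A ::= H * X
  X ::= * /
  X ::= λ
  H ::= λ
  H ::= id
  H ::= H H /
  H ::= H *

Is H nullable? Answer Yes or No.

Yes

H has an λ-production, so H ⇒ λ.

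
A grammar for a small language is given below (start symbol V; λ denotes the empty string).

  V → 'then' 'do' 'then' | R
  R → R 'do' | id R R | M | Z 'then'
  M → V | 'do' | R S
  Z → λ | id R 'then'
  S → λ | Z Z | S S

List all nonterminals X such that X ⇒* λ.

Directly nullable (have an λ-production): Z, S.
No other nonterminal has a production whose RHS symbols are all nullable.

{ S, Z }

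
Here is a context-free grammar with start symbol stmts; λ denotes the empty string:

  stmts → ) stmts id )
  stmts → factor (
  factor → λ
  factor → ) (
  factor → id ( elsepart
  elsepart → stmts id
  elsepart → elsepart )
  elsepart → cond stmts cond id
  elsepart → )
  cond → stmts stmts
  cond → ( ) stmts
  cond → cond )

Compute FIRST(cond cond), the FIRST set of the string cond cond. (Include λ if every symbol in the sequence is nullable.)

Add FIRST(cond) = { (, ), id }; cond is not nullable, stop.

{ (, ), id }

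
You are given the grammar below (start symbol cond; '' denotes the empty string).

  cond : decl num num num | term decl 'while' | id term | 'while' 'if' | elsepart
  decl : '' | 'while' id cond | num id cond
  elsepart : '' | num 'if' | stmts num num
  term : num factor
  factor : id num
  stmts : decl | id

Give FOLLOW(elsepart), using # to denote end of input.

{ #, 'while', num }

In cond : elsepart: elsepart is at the end, add FOLLOW(cond) = { #, 'while', num }.
Union: FOLLOW(elsepart) = { #, 'while', num }.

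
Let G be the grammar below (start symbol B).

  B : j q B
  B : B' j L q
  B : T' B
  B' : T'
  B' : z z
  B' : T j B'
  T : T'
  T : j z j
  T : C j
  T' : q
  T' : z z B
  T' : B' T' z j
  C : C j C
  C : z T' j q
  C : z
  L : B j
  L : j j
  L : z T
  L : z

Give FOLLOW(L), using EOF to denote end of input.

In B : B' j L q: add FIRST(q) = { q }.
Union: FOLLOW(L) = { q }.

{ q }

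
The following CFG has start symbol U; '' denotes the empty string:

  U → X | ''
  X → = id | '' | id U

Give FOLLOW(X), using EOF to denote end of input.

In U → X: X is at the end, add FOLLOW(U) = { EOF }.
Union: FOLLOW(X) = { EOF }.

{ EOF }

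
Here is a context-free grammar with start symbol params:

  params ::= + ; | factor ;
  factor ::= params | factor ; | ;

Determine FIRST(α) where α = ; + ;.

{ ; }

; is a terminal; add {;} and stop.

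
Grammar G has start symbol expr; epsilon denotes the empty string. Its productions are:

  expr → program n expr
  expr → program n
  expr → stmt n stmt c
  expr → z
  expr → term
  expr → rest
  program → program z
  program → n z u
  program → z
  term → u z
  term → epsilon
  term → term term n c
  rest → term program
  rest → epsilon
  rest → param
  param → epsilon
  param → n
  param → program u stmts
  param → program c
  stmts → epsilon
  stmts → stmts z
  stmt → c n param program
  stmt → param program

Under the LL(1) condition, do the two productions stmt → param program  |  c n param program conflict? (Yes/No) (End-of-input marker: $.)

No

FIRST(param program) = { n, z } and FIRST(c n param program) = { c }.
The FIRST sets are disjoint and neither alternative is nullable — no conflict.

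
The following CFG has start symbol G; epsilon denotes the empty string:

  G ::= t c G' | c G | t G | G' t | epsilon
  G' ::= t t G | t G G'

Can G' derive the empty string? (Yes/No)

No

Nullable nonterminals: G.
No production of G' has an RHS whose symbols are all nullable, so G' is not nullable.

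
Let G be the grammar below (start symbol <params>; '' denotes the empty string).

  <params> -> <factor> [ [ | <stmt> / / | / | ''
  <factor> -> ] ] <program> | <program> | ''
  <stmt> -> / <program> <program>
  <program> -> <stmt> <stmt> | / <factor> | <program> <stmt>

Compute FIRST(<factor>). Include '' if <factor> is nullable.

{ /, ], '' }

<factor> -> ] ] <program> contributes {]}.
From <factor> -> <program>: add FIRST(<program>) = { / }.
<factor> -> '' contributes ''.
Union: FIRST(<factor>) = { /, ], '' }.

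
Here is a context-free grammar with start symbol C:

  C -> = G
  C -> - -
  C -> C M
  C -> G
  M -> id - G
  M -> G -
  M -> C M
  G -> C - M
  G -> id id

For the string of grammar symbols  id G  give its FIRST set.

{ id }

id is a terminal; add {id} and stop.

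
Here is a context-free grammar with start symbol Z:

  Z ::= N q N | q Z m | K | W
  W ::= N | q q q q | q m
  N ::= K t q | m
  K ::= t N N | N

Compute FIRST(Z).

From Z ::= N q N: add FIRST(N) = { m, t }.
Z ::= q Z m contributes {q}.
From Z ::= K: add FIRST(K) = { m, t }.
From Z ::= W: add FIRST(W) = { m, q, t }.
Union: FIRST(Z) = { m, q, t }.

{ m, q, t }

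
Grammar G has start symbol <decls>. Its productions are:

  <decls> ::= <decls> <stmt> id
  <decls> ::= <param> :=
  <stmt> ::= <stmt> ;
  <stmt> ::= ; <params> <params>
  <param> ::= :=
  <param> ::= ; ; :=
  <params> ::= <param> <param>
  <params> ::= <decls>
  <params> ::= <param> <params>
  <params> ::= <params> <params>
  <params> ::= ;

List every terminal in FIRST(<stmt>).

{ ; }

From <stmt> ::= <stmt> ;: add FIRST(<stmt>) = { ; }.
<stmt> ::= ; <params> <params> contributes {;}.
Union: FIRST(<stmt>) = { ; }.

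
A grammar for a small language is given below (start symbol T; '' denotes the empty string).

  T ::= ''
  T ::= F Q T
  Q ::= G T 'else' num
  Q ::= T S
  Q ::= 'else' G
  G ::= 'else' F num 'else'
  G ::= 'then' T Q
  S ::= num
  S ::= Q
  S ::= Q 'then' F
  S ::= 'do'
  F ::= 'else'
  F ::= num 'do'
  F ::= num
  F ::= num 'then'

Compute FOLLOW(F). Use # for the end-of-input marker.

{ #, 'do', 'else', 'then', num }

In T ::= F Q T: add FIRST(Q T) = { 'do', 'else', 'then', num }.
In G ::= 'else' F num 'else': add FIRST(num 'else') = { num }.
In S ::= Q 'then' F: F is at the end, add FOLLOW(S) = { #, 'do', 'else', 'then', num }.
Union: FOLLOW(F) = { #, 'do', 'else', 'then', num }.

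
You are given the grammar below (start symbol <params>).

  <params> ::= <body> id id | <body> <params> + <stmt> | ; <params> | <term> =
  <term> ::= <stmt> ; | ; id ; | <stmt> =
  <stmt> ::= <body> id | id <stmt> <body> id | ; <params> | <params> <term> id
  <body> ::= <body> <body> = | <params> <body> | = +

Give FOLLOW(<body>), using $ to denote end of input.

{ ;, =, id }

In <params> ::= <body> id id: add FIRST(id id) = { id }.
In <params> ::= <body> <params> + <stmt>: add FIRST(<params> + <stmt>) = { ;, =, id }.
In <stmt> ::= <body> id: add FIRST(id) = { id }.
In <stmt> ::= id <stmt> <body> id: add FIRST(id) = { id }.
In <body> ::= <body> <body> =: add FIRST(<body> =) = { ;, =, id }.
In <body> ::= <body> <body> =: add FIRST(=) = { = }.
In <body> ::= <params> <body>: <body> is at the end, add FOLLOW(<body>) = { ;, =, id }.
Union: FOLLOW(<body>) = { ;, =, id }.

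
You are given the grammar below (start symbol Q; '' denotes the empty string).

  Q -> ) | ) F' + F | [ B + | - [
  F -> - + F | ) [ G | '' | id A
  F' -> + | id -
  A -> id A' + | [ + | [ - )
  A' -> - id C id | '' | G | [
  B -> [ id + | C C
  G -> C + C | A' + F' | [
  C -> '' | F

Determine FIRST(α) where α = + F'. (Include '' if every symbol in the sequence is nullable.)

{ + }

+ is a terminal; add {+} and stop.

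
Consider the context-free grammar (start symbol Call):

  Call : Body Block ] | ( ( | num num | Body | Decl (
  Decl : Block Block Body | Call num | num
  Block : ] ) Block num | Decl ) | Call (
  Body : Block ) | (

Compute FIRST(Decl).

From Decl : Block Block Body: add FIRST(Block) = { (, ], num }.
From Decl : Call num: add FIRST(Call) = { (, ], num }.
Decl : num contributes {num}.
Union: FIRST(Decl) = { (, ], num }.

{ (, ], num }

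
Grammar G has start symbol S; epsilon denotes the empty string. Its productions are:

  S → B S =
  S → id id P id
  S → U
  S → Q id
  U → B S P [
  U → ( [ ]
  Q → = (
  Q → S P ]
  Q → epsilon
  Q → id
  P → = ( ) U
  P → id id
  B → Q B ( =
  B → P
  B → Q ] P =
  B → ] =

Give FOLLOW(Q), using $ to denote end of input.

In S → Q id: add FIRST(id) = { id }.
In B → Q B ( =: add FIRST(B ( =) = { (, =, ], id }.
In B → Q ] P =: add FIRST(] P =) = { ] }.
Union: FOLLOW(Q) = { (, =, ], id }.

{ (, =, ], id }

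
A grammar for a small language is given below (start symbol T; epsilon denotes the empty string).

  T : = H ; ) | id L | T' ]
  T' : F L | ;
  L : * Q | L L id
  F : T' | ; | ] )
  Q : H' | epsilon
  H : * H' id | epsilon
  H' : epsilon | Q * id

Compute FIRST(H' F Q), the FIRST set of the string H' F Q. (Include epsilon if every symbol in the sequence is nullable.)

{ *, ;, ] }

Add FIRST(H')\{epsilon} = { * }; H' is nullable, continue.
Add FIRST(F) = { ;, ] }; F is not nullable, stop.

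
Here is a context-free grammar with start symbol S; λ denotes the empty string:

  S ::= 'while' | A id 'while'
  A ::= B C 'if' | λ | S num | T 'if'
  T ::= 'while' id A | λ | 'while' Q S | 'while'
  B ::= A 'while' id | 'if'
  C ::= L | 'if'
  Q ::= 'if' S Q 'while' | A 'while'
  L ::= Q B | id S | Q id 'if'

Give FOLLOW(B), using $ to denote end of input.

In A ::= B C 'if': add FIRST(C 'if') = { 'if', 'while', id }.
In L ::= Q B: B is at the end, add FOLLOW(L) = { 'if' }.
Union: FOLLOW(B) = { 'if', 'while', id }.

{ 'if', 'while', id }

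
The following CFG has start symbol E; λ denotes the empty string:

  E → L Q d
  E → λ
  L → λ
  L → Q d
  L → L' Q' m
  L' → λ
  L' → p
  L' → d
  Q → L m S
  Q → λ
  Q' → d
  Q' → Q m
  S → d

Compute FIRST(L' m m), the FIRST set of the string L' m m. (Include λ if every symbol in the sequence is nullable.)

{ d, m, p }

Add FIRST(L')\{λ} = { d, p }; L' is nullable, continue.
m is a terminal; add {m} and stop.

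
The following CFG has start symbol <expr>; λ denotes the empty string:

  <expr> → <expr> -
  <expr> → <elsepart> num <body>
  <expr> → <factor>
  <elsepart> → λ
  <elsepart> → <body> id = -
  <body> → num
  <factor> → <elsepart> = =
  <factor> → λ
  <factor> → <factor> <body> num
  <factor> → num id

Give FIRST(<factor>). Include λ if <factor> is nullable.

From <factor> → <elsepart> = =: <elsepart> nullable, take FIRST(<elsepart>) ∪ {=} = { =, num }.
<factor> → λ contributes λ.
From <factor> → <factor> <body> num: <factor> nullable, take FIRST(<factor>) ∪ FIRST(<body>) = { =, num }.
<factor> → num id contributes {num}.
Union: FIRST(<factor>) = { =, num, λ }.

{ =, num, λ }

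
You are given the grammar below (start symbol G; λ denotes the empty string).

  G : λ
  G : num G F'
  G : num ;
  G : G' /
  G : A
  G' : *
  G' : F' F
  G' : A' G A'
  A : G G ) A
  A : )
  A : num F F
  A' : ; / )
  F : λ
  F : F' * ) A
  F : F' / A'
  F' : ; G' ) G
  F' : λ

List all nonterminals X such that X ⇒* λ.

{ F, F', G, G' }

Directly nullable (have an λ-production): G, F, F'.
G' : F' F with every symbol nullable, so G' is nullable.
No other nonterminal has a production whose RHS symbols are all nullable.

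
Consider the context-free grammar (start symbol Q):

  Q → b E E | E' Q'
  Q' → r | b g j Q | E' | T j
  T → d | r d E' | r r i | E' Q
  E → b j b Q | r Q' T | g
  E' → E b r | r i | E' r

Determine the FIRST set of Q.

{ b, g, r }

Q → b E E contributes {b}.
From Q → E' Q': add FIRST(E') = { b, g, r }.
Union: FIRST(Q) = { b, g, r }.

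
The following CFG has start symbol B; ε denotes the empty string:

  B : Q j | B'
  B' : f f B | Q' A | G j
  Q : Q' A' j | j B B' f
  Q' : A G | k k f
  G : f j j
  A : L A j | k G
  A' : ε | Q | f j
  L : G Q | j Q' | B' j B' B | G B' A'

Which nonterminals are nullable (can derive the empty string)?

Directly nullable (have an ε-production): A'.
No other nonterminal has a production whose RHS symbols are all nullable.

{ A' }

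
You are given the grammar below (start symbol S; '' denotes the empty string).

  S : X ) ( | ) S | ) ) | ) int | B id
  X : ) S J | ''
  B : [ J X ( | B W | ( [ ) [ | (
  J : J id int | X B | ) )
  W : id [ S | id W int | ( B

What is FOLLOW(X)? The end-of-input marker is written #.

{ (, ), [ }

In S : X ) (: add FIRST() () = { ) }.
In B : [ J X (: add FIRST(() = { ( }.
In J : X B: add FIRST(B) = { (, [ }.
Union: FOLLOW(X) = { (, ), [ }.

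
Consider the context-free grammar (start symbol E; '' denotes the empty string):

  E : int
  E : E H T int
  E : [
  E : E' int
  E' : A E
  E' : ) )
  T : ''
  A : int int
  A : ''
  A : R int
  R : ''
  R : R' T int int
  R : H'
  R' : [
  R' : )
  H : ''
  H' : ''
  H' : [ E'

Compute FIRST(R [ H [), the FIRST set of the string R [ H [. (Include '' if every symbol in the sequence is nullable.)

Add FIRST(R)\{''} = { ), [ }; R is nullable, continue.
[ is a terminal; add {[} and stop.

{ ), [ }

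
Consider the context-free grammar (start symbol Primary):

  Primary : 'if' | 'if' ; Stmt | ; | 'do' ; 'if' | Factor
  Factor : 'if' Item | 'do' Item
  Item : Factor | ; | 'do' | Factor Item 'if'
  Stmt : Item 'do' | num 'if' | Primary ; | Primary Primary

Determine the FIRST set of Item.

From Item : Factor: add FIRST(Factor) = { 'do', 'if' }.
Item : ; contributes {;}.
Item : 'do' contributes {'do'}.
From Item : Factor Item 'if': add FIRST(Factor) = { 'do', 'if' }.
Union: FIRST(Item) = { 'do', 'if', ; }.

{ 'do', 'if', ; }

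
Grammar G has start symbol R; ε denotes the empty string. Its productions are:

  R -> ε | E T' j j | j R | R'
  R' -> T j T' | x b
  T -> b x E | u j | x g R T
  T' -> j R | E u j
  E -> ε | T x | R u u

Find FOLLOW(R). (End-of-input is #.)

R is the start symbol, so # ∈ FOLLOW(R).
In R -> j R: R is at the end, add FOLLOW(R) = { #, b, j, u, x }.
In T -> x g R T: add FIRST(T) = { b, u, x }.
In T' -> j R: R is at the end, add FOLLOW(T') = { #, b, j, u, x }.
In E -> R u u: add FIRST(u u) = { u }.
Union: FOLLOW(R) = { #, b, j, u, x }.

{ #, b, j, u, x }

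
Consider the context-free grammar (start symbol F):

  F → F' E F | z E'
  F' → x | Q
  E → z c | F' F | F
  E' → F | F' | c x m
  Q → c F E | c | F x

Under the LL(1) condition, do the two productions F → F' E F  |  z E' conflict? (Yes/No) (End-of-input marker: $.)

Yes

FIRST(F' E F) = { c, x, z } and FIRST(z E') = { z }.
Both contain z, so the two alternatives are not disjoint — LL(1) conflict.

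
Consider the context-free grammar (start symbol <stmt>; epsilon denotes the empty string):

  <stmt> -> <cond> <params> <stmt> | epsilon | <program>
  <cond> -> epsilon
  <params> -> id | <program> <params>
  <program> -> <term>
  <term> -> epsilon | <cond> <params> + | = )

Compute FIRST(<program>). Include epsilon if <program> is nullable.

From <program> -> <term>: add FIRST(<term>) = { =, id, epsilon } (including epsilon since <term> is nullable).
Union: FIRST(<program>) = { =, id, epsilon }.

{ =, id, epsilon }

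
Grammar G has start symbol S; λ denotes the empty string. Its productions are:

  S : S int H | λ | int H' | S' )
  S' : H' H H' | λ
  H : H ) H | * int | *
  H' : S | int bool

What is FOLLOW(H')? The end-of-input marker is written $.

{ $, ), *, int }

In S : int H': H' is at the end, add FOLLOW(S) = { $, ), *, int }.
In S' : H' H H': add FIRST(H H') = { * }.
In S' : H' H H': H' is at the end, add FOLLOW(S') = { ) }.
Union: FOLLOW(H') = { $, ), *, int }.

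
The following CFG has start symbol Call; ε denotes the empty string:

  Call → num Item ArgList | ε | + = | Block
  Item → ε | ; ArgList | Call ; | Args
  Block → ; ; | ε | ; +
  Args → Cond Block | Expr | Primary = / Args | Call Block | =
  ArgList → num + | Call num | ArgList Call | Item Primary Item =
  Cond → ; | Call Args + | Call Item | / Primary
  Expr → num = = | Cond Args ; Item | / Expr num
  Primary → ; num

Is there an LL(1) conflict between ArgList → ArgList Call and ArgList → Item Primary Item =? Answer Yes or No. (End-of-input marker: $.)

FIRST(ArgList Call) = { +, /, ;, =, num } and FIRST(Item Primary Item =) = { +, /, ;, =, num }.
Both contain +, so the two alternatives are not disjoint — LL(1) conflict.

Yes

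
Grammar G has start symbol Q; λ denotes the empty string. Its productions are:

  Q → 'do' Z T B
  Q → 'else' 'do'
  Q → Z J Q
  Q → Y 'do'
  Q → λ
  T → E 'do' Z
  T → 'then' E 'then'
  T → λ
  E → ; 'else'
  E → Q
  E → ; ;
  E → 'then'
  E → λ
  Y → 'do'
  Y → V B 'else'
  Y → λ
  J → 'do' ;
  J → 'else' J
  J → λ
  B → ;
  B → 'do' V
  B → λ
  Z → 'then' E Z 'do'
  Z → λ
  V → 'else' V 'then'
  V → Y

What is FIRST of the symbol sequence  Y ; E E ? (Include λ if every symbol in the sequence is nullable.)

{ 'do', 'else', ; }

Add FIRST(Y)\{λ} = { 'do', 'else', ; }; Y is nullable, continue.
; is a terminal; add {;} and stop.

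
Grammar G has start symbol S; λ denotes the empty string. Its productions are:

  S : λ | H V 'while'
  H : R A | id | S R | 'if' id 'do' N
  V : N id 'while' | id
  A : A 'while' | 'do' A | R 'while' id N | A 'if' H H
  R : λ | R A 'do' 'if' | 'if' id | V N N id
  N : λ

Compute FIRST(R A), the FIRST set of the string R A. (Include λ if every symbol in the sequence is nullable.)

Add FIRST(R)\{λ} = { 'do', 'if', 'while', id }; R is nullable, continue.
Add FIRST(A) = { 'do', 'if', 'while', id }; A is not nullable, stop.

{ 'do', 'if', 'while', id }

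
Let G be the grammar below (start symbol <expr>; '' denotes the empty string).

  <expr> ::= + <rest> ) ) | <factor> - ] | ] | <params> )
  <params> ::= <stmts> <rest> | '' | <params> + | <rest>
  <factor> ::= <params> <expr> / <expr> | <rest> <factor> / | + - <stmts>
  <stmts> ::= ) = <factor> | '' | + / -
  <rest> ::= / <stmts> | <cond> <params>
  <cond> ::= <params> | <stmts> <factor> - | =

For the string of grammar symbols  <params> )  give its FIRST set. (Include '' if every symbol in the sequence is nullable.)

Add FIRST(<params>)\{''} = { ), +, /, =, ] }; <params> is nullable, continue.
) is a terminal; add {)} and stop.

{ ), +, /, =, ] }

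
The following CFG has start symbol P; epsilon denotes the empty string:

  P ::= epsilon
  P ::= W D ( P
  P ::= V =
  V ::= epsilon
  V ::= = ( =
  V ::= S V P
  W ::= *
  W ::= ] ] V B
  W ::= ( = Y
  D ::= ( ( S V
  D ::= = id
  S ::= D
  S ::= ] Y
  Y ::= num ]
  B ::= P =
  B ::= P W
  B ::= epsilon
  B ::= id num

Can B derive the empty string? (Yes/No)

Yes

B has an epsilon-production, so B ⇒ epsilon.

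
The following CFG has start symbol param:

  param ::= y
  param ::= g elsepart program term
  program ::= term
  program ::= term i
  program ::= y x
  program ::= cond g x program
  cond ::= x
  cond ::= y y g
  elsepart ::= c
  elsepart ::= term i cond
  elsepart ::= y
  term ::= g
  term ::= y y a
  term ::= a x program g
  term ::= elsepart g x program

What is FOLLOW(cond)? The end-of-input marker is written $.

In program ::= cond g x program: add FIRST(g x program) = { g }.
In elsepart ::= term i cond: cond is at the end, add FOLLOW(elsepart) = { a, c, g, x, y }.
Union: FOLLOW(cond) = { a, c, g, x, y }.

{ a, c, g, x, y }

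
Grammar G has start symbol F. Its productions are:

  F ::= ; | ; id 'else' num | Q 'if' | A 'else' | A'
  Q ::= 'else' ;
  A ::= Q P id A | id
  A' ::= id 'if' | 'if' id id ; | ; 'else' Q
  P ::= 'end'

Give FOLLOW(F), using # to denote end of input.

{ # }

F is the start symbol, so # ∈ FOLLOW(F).
Union: FOLLOW(F) = { # }.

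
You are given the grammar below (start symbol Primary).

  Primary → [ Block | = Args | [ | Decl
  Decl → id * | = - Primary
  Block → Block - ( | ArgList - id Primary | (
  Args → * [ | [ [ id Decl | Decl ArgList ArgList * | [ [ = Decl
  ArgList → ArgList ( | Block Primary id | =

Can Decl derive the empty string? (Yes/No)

No nonterminal in this grammar is nullable.
No production of Decl has an RHS whose symbols are all nullable, so Decl is not nullable.

No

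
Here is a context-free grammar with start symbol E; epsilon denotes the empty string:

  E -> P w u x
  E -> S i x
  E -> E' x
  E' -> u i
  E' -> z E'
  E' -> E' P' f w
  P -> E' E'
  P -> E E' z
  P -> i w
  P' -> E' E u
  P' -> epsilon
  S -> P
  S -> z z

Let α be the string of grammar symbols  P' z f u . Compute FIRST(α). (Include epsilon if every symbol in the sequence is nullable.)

Add FIRST(P')\{epsilon} = { u, z }; P' is nullable, continue.
z is a terminal; add {z} and stop.

{ u, z }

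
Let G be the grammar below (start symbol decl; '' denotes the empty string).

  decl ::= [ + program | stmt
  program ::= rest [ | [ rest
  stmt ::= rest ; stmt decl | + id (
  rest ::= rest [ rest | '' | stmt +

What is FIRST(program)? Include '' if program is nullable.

From program ::= rest [: rest nullable, take FIRST(rest) ∪ {[} = { +, ;, [ }.
program ::= [ rest contributes {[}.
Union: FIRST(program) = { +, ;, [ }.

{ +, ;, [ }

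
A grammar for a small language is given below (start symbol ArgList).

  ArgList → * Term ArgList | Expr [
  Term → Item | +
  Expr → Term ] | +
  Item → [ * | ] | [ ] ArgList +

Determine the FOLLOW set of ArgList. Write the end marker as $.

ArgList is the start symbol, so $ ∈ FOLLOW(ArgList).
In ArgList → * Term ArgList: ArgList is at the end, add FOLLOW(ArgList) = { $, + }.
In Item → [ ] ArgList +: add FIRST(+) = { + }.
Union: FOLLOW(ArgList) = { $, + }.

{ $, + }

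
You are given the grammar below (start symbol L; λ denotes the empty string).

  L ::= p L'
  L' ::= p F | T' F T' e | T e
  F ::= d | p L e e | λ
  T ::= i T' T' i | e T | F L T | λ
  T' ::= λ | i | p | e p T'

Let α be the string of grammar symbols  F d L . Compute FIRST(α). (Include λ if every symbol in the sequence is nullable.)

{ d, p }

Add FIRST(F)\{λ} = { d, p }; F is nullable, continue.
d is a terminal; add {d} and stop.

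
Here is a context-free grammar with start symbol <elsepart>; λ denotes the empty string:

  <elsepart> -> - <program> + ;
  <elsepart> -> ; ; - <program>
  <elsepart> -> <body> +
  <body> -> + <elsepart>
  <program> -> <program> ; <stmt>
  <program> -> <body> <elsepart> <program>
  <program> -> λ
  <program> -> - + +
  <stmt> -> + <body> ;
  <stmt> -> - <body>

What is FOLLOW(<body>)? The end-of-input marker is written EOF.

{ EOF, +, -, ; }

In <elsepart> -> <body> +: add FIRST(+) = { + }.
In <program> -> <body> <elsepart> <program>: add FIRST(<elsepart> <program>) = { +, -, ; }.
In <stmt> -> + <body> ;: add FIRST(;) = { ; }.
In <stmt> -> - <body>: <body> is at the end, add FOLLOW(<stmt>) = { EOF, +, -, ; }.
Union: FOLLOW(<body>) = { EOF, +, -, ; }.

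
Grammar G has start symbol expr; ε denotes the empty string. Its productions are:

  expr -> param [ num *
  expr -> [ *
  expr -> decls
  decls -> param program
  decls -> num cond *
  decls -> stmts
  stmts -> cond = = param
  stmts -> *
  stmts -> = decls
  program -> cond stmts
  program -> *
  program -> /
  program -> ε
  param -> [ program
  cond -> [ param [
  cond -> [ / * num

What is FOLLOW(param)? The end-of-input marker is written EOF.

{ EOF, *, /, [ }

In expr -> param [ num *: add FIRST([ num *) = { [ }.
In decls -> param program: add FIRST(program)\{ε} = { *, /, [ }.
  Since program is nullable, also add FOLLOW(decls) = { EOF, *, /, [ }.
In stmts -> cond = = param: param is at the end, add FOLLOW(stmts) = { EOF, *, /, [ }.
In cond -> [ param [: add FIRST([) = { [ }.
Union: FOLLOW(param) = { EOF, *, /, [ }.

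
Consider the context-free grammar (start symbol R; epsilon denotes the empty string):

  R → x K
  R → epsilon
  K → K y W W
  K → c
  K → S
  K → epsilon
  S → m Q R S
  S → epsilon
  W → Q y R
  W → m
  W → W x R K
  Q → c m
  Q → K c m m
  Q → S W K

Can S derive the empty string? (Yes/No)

Yes

S has an epsilon-production, so S ⇒ epsilon.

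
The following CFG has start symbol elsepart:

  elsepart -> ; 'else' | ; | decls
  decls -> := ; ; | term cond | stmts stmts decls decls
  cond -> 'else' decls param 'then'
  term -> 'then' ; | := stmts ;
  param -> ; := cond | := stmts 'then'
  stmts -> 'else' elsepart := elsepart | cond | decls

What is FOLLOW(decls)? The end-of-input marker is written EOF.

{ EOF, 'else', 'then', :=, ; }

In elsepart -> decls: decls is at the end, add FOLLOW(elsepart) = { EOF, 'else', 'then', :=, ; }.
In decls -> stmts stmts decls decls: add FIRST(decls) = { 'else', 'then', := }.
In decls -> stmts stmts decls decls: decls is at the end, add FOLLOW(decls) = { EOF, 'else', 'then', :=, ; }.
In cond -> 'else' decls param 'then': add FIRST(param 'then') = { :=, ; }.
In stmts -> decls: decls is at the end, add FOLLOW(stmts) = { 'else', 'then', :=, ; }.
Union: FOLLOW(decls) = { EOF, 'else', 'then', :=, ; }.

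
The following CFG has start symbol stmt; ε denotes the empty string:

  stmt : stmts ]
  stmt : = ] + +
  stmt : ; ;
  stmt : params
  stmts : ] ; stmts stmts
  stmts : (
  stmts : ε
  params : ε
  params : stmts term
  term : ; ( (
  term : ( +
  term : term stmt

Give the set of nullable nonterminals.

{ params, stmt, stmts }

Directly nullable (have an ε-production): stmts, params.
stmt : params with every symbol nullable, so stmt is nullable.
No other nonterminal has a production whose RHS symbols are all nullable.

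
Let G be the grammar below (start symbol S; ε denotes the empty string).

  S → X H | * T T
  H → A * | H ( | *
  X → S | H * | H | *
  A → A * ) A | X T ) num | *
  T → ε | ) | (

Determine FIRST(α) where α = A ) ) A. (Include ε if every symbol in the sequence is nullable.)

{ * }

Add FIRST(A) = { * }; A is not nullable, stop.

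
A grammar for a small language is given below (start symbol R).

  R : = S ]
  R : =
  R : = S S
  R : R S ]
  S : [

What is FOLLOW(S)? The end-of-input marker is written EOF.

In R : = S ]: add FIRST(]) = { ] }.
In R : = S S: add FIRST(S) = { [ }.
In R : = S S: S is at the end, add FOLLOW(R) = { EOF, [ }.
In R : R S ]: add FIRST(]) = { ] }.
Union: FOLLOW(S) = { EOF, [, ] }.

{ EOF, [, ] }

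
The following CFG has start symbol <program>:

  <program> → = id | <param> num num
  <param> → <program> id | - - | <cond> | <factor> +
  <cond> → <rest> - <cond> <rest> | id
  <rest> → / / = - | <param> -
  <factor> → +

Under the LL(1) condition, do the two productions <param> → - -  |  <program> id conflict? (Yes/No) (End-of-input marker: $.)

Yes

FIRST(- -) = { - } and FIRST(<program> id) = { +, -, /, =, id }.
Both contain -, so the two alternatives are not disjoint — LL(1) conflict.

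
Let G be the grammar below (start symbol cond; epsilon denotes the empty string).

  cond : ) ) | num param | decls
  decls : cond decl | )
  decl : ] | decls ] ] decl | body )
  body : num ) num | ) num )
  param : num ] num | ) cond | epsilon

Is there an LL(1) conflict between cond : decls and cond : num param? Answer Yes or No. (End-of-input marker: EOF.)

FIRST(decls) = { ), num } and FIRST(num param) = { num }.
Both contain num, so the two alternatives are not disjoint — LL(1) conflict.

Yes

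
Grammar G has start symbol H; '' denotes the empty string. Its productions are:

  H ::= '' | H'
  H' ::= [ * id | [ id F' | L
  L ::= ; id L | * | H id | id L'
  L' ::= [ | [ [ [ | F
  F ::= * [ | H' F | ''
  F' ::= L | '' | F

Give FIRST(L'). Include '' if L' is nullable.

{ *, ;, [, id, '' }

L' ::= [ contributes {[}.
L' ::= [ [ [ contributes {[}.
From L' ::= F: add FIRST(F) = { *, ;, [, id, '' } (including '' since F is nullable).
Union: FIRST(L') = { *, ;, [, id, '' }.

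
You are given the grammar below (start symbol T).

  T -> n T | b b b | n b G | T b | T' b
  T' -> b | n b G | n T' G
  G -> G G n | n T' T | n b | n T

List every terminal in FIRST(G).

From G -> G G n: add FIRST(G) = { n }.
G -> n T' T contributes {n}.
G -> n b contributes {n}.
G -> n T contributes {n}.
Union: FIRST(G) = { n }.

{ n }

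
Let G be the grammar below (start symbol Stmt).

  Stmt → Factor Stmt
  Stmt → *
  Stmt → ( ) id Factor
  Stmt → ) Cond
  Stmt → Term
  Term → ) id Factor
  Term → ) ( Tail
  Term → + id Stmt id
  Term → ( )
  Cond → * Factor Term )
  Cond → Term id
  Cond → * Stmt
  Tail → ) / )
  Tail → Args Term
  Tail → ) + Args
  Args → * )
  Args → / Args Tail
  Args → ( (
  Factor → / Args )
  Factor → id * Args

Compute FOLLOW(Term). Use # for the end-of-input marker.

{ #, (, ), *, +, /, id }

In Stmt → Term: Term is at the end, add FOLLOW(Stmt) = { #, id }.
In Cond → * Factor Term ): add FIRST()) = { ) }.
In Cond → Term id: add FIRST(id) = { id }.
In Tail → Args Term: Term is at the end, add FOLLOW(Tail) = { #, (, ), *, +, /, id }.
Union: FOLLOW(Term) = { #, (, ), *, +, /, id }.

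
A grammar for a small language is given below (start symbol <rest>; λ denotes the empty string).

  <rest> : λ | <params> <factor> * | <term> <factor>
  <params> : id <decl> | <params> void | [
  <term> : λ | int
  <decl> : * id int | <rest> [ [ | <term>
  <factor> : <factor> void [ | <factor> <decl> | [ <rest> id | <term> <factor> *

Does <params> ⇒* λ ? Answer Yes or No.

Nullable nonterminals: <decl>, <rest>, <term>.
No production of <params> has an RHS whose symbols are all nullable, so <params> is not nullable.

No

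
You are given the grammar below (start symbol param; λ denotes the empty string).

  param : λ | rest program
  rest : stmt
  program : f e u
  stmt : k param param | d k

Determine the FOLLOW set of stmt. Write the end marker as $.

In rest : stmt: stmt is at the end, add FOLLOW(rest) = { f }.
Union: FOLLOW(stmt) = { f }.

{ f }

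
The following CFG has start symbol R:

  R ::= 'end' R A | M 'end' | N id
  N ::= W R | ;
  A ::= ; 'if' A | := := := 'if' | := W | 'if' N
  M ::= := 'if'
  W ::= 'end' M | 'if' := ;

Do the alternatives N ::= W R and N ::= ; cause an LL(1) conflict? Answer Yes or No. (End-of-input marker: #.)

FIRST(W R) = { 'end', 'if' } and FIRST(;) = { ; }.
The FIRST sets are disjoint and neither alternative is nullable — no conflict.

No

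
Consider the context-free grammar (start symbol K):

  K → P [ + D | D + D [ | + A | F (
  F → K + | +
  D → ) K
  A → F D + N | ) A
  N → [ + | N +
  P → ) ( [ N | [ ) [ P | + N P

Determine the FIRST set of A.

From A → F D + N: add FIRST(F) = { ), +, [ }.
A → ) A contributes {)}.
Union: FIRST(A) = { ), +, [ }.

{ ), +, [ }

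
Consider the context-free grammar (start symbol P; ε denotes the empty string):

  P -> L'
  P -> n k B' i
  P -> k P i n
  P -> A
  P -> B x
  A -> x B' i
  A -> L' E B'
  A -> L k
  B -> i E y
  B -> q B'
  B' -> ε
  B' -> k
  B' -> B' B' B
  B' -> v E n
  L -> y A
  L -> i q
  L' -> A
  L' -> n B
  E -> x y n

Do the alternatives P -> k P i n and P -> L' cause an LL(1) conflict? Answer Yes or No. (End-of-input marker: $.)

No

FIRST(k P i n) = { k } and FIRST(L') = { i, n, x, y }.
The FIRST sets are disjoint and neither alternative is nullable — no conflict.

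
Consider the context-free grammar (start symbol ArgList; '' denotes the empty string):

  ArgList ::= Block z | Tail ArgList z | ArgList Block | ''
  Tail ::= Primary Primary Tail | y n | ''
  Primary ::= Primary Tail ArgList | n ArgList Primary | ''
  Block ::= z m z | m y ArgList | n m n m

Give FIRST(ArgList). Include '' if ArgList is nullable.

From ArgList ::= Block z: add FIRST(Block) = { m, n, z }.
From ArgList ::= Tail ArgList z: Tail, ArgList nullable, take FIRST(Tail) ∪ FIRST(ArgList) ∪ {z} = { m, n, y, z }.
From ArgList ::= ArgList Block: ArgList nullable, take FIRST(ArgList) ∪ FIRST(Block) = { m, n, y, z }.
ArgList ::= '' contributes ''.
Union: FIRST(ArgList) = { m, n, y, z, '' }.

{ m, n, y, z, '' }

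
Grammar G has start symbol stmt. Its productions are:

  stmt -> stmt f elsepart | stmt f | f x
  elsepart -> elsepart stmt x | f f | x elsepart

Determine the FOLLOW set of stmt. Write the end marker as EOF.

stmt is the start symbol, so EOF ∈ FOLLOW(stmt).
In stmt -> stmt f elsepart: add FIRST(f elsepart) = { f }.
In stmt -> stmt f: add FIRST(f) = { f }.
In elsepart -> elsepart stmt x: add FIRST(x) = { x }.
Union: FOLLOW(stmt) = { EOF, f, x }.

{ EOF, f, x }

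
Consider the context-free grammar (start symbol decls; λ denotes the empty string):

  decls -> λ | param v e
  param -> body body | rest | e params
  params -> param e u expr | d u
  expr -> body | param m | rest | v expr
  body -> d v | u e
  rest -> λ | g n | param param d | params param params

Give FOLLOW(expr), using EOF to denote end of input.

In params -> param e u expr: expr is at the end, add FOLLOW(params) = { d, e, g, m, u, v }.
In expr -> v expr: expr is at the end, add FOLLOW(expr) = { d, e, g, m, u, v }.
Union: FOLLOW(expr) = { d, e, g, m, u, v }.

{ d, e, g, m, u, v }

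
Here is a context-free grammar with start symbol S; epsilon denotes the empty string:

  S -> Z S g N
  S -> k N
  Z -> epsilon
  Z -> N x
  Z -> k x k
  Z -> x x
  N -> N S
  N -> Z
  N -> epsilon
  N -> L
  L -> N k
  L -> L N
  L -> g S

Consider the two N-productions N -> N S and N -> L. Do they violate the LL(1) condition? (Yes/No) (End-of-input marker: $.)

Yes

FIRST(N S) = { g, k, x } and FIRST(L) = { g, k, x }.
Both contain g, so the two alternatives are not disjoint — LL(1) conflict.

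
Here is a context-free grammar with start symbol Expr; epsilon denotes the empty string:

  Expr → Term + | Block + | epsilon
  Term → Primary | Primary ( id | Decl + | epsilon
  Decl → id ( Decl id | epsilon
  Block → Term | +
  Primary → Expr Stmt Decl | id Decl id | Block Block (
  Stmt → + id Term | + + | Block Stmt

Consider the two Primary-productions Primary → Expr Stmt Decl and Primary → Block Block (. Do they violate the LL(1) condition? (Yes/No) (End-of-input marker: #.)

Yes

FIRST(Expr Stmt Decl) = { (, +, id } and FIRST(Block Block () = { (, +, id }.
Both contain (, so the two alternatives are not disjoint — LL(1) conflict.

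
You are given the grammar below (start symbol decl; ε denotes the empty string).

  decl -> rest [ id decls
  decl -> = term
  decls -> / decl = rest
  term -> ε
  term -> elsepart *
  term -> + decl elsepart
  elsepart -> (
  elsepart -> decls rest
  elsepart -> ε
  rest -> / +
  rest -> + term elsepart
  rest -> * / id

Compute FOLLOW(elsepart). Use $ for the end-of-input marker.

{ $, (, *, +, /, =, [ }

In term -> elsepart *: add FIRST(*) = { * }.
In term -> + decl elsepart: elsepart is at the end, add FOLLOW(term) = { $, (, *, +, /, =, [ }.
In rest -> + term elsepart: elsepart is at the end, add FOLLOW(rest) = { $, (, *, +, /, =, [ }.
Union: FOLLOW(elsepart) = { $, (, *, +, /, =, [ }.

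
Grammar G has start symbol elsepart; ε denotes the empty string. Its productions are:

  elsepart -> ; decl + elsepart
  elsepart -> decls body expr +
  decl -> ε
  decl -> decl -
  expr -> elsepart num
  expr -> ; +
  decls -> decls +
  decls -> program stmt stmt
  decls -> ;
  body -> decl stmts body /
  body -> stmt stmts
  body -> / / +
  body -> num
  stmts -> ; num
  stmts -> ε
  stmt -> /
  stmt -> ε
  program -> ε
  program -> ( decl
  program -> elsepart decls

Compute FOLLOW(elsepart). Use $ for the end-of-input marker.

elsepart is the start symbol, so $ ∈ FOLLOW(elsepart).
In elsepart -> ; decl + elsepart: elsepart is at the end, add FOLLOW(elsepart) = { $, (, +, -, /, ;, num }.
In expr -> elsepart num: add FIRST(num) = { num }.
In program -> elsepart decls: add FIRST(decls)\{ε} = { (, +, -, /, ;, num }.
  Since decls is nullable, also add FOLLOW(program) = { (, +, -, /, ;, num }.
Union: FOLLOW(elsepart) = { $, (, +, -, /, ;, num }.

{ $, (, +, -, /, ;, num }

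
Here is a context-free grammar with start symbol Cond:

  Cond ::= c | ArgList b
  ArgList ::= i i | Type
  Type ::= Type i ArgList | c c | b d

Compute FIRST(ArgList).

ArgList ::= i i contributes {i}.
From ArgList ::= Type: add FIRST(Type) = { b, c }.
Union: FIRST(ArgList) = { b, c, i }.

{ b, c, i }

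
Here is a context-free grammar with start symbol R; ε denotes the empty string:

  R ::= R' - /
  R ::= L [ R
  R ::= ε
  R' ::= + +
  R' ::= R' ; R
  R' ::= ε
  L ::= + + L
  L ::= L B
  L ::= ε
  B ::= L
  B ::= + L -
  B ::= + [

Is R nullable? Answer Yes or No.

R has an ε-production, so R ⇒ ε.

Yes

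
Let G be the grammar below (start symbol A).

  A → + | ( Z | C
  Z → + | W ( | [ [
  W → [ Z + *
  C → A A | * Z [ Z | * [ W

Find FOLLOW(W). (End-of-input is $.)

In Z → W (: add FIRST(() = { ( }.
In C → * [ W: W is at the end, add FOLLOW(C) = { $, (, *, + }.
Union: FOLLOW(W) = { $, (, *, + }.

{ $, (, *, + }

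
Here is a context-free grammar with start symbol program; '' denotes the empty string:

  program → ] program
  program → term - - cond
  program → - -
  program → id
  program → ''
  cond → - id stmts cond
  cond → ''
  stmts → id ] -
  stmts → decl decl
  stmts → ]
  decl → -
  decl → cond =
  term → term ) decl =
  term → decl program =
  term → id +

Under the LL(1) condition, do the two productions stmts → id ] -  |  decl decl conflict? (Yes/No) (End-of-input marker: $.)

No

FIRST(id ] -) = { id } and FIRST(decl decl) = { -, = }.
The FIRST sets are disjoint and neither alternative is nullable — no conflict.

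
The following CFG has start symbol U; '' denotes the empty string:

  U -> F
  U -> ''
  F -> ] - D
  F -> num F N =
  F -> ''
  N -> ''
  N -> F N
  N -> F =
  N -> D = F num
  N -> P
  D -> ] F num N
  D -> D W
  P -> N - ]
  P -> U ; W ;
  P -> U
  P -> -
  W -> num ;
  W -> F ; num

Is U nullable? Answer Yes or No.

Yes

U has an ''-production, so U ⇒ ''.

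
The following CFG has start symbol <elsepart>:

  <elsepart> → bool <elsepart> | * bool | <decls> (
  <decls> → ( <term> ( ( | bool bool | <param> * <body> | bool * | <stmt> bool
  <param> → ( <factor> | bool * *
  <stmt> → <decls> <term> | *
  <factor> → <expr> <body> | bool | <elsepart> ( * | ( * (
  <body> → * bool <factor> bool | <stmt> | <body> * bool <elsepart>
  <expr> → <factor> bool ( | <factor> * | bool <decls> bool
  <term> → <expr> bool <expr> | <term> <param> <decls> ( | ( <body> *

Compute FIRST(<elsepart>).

<elsepart> → bool <elsepart> contributes {bool}.
<elsepart> → * bool contributes {*}.
From <elsepart> → <decls> (: add FIRST(<decls>) = { (, *, bool }.
Union: FIRST(<elsepart>) = { (, *, bool }.

{ (, *, bool }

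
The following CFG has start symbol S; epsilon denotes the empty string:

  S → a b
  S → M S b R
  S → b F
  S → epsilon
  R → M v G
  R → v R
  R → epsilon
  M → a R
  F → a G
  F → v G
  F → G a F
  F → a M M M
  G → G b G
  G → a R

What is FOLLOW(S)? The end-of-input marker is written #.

{ #, b }

S is the start symbol, so # ∈ FOLLOW(S).
In S → M S b R: add FIRST(b R) = { b }.
Union: FOLLOW(S) = { #, b }.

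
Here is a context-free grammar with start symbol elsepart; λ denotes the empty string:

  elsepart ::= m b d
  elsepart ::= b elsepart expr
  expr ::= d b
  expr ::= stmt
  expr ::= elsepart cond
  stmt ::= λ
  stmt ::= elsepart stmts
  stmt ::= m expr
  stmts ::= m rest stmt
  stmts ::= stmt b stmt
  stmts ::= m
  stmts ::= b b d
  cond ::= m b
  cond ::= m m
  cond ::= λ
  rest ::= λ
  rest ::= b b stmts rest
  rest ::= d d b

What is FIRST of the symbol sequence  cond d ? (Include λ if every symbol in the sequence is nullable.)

{ d, m }

Add FIRST(cond)\{λ} = { m }; cond is nullable, continue.
d is a terminal; add {d} and stop.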